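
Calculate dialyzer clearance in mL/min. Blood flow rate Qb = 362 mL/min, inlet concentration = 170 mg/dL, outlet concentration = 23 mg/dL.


K = Qb * (Cb_in - Cb_out) / Cb_in
K = 362 * (170 - 23) / 170
K = 313 mL/min


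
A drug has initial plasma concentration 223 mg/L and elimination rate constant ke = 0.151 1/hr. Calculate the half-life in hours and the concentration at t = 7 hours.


t_half = ln(2) / ke = 0.693147 / 0.151 = 4.59 hr
C(t) = C0 * exp(-ke*t) = 223 * exp(-0.151*7)
C(7) = 77.49 mg/L


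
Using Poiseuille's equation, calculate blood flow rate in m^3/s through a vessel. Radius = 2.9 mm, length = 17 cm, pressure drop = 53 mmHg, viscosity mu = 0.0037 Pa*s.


Q = pi*r^4*dP / (8*mu*L)
r = 0.0029 m, L = 0.17 m
dP = 53 mmHg = 7066.066 Pa
Q = 3.1202e-04 m^3/s


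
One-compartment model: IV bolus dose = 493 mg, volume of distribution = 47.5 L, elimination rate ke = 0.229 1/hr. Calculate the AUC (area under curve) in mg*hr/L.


C0 = Dose/Vd = 493/47.5 = 10.3789 mg/L
AUC = C0/ke = 10.3789/0.229
AUC = 45.32 mg*hr/L


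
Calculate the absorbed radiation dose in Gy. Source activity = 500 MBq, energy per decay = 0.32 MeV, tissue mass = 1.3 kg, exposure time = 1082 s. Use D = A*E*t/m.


A = 500 MBq = 5.0000e+08 Bq
E = 0.32 MeV = 5.1264e-14 J
D = A*E*t/m = 5.0000e+08*5.1264e-14*1082/1.3
D = 0.02133 Gy


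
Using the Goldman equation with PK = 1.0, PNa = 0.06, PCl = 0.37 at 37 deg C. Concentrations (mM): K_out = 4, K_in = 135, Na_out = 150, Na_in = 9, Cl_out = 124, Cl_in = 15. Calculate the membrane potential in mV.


Vm = (RT/F)*ln((PK*Ko + PNa*Nao + PCl*Cli)/(PK*Ki + PNa*Nai + PCl*Clo))
Numer = 18.55, Denom = 181.42
Vm = -60.94 mV


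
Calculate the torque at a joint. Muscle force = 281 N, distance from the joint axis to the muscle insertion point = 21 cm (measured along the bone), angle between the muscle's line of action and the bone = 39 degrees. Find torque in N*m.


Torque = F * d * sin(theta)   (moment arm = d*sin(theta))
d = 21 cm = 0.21 m
Torque = 281 * 0.21 * sin(39)
Torque = 37.14 N*m


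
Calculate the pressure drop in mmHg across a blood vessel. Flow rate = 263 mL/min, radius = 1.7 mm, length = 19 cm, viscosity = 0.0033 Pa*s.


dP = 8*mu*L*Q / (pi*r^4)
Q = 263 mL/min = 4.38333e-06 m^3/s
dP = 837.946 Pa = 837.946 / 133.322 mmHg = 6.285 mmHg


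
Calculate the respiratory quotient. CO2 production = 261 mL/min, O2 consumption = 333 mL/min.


RQ = VCO2 / VO2
RQ = 261 / 333
RQ = 0.7838


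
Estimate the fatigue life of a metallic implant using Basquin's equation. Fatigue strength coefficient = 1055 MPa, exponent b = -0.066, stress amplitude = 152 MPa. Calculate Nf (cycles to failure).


sigma_a = sigma_f' * (2Nf)^b
2Nf = (sigma_a/sigma_f')^(1/b)
2Nf = (152/1055)^(1/-0.066)
2Nf = 5.6055634e+12
Nf = 2.8028e+12


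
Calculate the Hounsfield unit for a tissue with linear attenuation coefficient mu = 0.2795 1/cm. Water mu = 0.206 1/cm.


HU = ((mu_tissue - mu_water) / mu_water) * 1000
HU = ((0.2795 - 0.206) / 0.206) * 1000
HU = 356.8


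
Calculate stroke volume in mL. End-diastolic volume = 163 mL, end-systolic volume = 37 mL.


SV = EDV - ESV
SV = 163 - 37
SV = 126 mL


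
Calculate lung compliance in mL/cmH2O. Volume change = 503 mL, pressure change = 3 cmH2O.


C = dV / dP
C = 503 / 3
C = 167.7 mL/cmH2O


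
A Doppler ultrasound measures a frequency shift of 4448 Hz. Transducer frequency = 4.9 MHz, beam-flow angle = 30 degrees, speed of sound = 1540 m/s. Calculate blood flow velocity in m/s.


v = fd * c / (2 * f0 * cos(theta))
v = 4448 * 1540 / (2 * 4.9000e+06 * cos(30))
v = 0.8071 m/s


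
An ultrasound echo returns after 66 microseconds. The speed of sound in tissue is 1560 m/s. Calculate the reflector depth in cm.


depth = c * t / 2
t = 66 us = 6.6000e-05 s
depth = 1560 * 6.6000e-05 / 2
depth = 0.05148 m = 5.148 cm


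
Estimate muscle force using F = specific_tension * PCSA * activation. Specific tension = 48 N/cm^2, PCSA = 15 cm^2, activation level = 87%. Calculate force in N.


F = sigma * PCSA * activation
F = 48 * 15 * 0.87
F = 626.4 N


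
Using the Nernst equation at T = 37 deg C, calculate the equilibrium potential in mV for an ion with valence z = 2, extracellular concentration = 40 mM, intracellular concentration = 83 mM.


E = (RT/(zF)) * ln(C_out/C_in)
T = 37 + 273.15 = 310.15 K
E = (8.314 * 310.15 / (2 * 96485)) * ln(40/83)
E = -9.754 mV


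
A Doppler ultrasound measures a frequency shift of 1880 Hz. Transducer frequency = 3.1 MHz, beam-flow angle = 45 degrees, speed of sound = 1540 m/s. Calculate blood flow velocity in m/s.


v = fd * c / (2 * f0 * cos(theta))
v = 1880 * 1540 / (2 * 3.1000e+06 * cos(45))
v = 0.6604 m/s


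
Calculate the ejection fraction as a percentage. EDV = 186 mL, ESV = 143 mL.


SV = EDV - ESV = 186 - 143 = 43 mL
EF = SV/EDV * 100 = 43/186 * 100
EF = 23.12%


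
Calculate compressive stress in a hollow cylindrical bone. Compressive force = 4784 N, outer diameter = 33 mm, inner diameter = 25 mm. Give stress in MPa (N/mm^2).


A = pi*(r_o^2 - r_i^2)
r_o = 16.5 mm, r_i = 12.5 mm
A = 364.425 mm^2
sigma = F/A = 4784 / 364.425
sigma = 13.13 MPa


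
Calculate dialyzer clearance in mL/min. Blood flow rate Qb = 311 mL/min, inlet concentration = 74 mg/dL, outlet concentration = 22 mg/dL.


K = Qb * (Cb_in - Cb_out) / Cb_in
K = 311 * (74 - 22) / 74
K = 218.5 mL/min


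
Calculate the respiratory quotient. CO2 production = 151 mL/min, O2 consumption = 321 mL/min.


RQ = VCO2 / VO2
RQ = 151 / 321
RQ = 0.4704


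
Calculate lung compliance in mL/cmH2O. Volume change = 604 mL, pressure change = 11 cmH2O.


C = dV / dP
C = 604 / 11
C = 54.91 mL/cmH2O


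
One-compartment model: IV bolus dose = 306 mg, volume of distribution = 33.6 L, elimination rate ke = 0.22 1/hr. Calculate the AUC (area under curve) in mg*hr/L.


C0 = Dose/Vd = 306/33.6 = 9.10714 mg/L
AUC = C0/ke = 9.10714/0.22
AUC = 41.4 mg*hr/L


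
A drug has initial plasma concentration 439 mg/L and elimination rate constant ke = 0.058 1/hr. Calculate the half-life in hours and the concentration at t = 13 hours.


t_half = ln(2) / ke = 0.693147 / 0.058 = 11.95 hr
C(t) = C0 * exp(-ke*t) = 439 * exp(-0.058*13)
C(13) = 206.5 mg/L


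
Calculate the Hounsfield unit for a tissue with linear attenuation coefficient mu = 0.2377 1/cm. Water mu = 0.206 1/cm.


HU = ((mu_tissue - mu_water) / mu_water) * 1000
HU = ((0.2377 - 0.206) / 0.206) * 1000
HU = 153.9


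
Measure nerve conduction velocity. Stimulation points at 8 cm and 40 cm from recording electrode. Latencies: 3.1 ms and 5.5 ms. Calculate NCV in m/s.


Distance = (40 - 8) / 100 = 0.32 m
dt = (5.5 - 3.1) / 1000 = 0.0024 s
NCV = dist / dt = 133.3 m/s


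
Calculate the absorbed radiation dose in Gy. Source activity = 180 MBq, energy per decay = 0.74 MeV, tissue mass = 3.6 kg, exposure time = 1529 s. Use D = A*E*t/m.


A = 180 MBq = 1.8000e+08 Bq
E = 0.74 MeV = 1.18548e-13 J
D = A*E*t/m = 1.8000e+08*1.18548e-13*1529/3.6
D = 0.009063 Gy


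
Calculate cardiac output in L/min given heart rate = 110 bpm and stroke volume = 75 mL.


CO = HR * SV
CO = 110 * 75 / 1000
CO = 8.25 L/min


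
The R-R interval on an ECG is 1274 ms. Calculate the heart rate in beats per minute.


HR = 60 / RR_interval(s)
RR = 1274 ms = 1.274 s
HR = 60 / 1.274 = 47.1 bpm


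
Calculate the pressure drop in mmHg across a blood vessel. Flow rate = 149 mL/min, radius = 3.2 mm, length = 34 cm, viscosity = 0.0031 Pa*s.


dP = 8*mu*L*Q / (pi*r^4)
Q = 149 mL/min = 2.48333e-06 m^3/s
dP = 63.5646 Pa = 63.5646 / 133.322 mmHg = 0.4768 mmHg


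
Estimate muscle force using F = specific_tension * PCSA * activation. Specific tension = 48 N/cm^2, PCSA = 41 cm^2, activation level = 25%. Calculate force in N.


F = sigma * PCSA * activation
F = 48 * 41 * 0.25
F = 492 N


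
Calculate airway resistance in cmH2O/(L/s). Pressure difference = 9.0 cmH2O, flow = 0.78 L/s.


R = dP / flow
R = 9.0 / 0.78
R = 11.54 cmH2O/(L/s)


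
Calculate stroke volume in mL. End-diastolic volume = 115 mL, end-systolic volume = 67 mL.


SV = EDV - ESV
SV = 115 - 67
SV = 48 mL


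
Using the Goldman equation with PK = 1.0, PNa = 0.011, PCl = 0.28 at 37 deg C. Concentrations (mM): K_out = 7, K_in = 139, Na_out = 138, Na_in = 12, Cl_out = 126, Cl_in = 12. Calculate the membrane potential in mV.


Vm = (RT/F)*ln((PK*Ko + PNa*Nao + PCl*Cli)/(PK*Ki + PNa*Nai + PCl*Clo))
Numer = 11.878, Denom = 174.412
Vm = -71.8 mV


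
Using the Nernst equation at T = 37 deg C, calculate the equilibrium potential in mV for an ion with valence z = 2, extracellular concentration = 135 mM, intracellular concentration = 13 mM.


E = (RT/(zF)) * ln(C_out/C_in)
T = 37 + 273.15 = 310.15 K
E = (8.314 * 310.15 / (2 * 96485)) * ln(135/13)
E = 31.27 mV


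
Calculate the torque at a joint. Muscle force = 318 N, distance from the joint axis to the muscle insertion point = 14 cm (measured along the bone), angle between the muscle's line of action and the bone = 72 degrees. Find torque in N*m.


Torque = F * d * sin(theta)   (moment arm = d*sin(theta))
d = 14 cm = 0.14 m
Torque = 318 * 0.14 * sin(72)
Torque = 42.34 N*m


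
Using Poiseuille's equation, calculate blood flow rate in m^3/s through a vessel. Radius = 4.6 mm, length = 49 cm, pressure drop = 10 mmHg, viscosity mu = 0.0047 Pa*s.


Q = pi*r^4*dP / (8*mu*L)
r = 0.0046 m, L = 0.49 m
dP = 10 mmHg = 1333.22 Pa
Q = 1.0179e-04 m^3/s


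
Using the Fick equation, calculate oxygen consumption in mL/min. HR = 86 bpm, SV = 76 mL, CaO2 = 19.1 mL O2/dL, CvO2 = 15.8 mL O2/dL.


CO = HR*SV = 86*76/1000 = 6.536 L/min
a-v O2 diff = 19.1 - 15.8 = 3.3 mL/dL
VO2 = CO * (CaO2-CvO2) * 10 dL/L
VO2 = 6.536 * 3.3 * 10
VO2 = 215.7 mL/min


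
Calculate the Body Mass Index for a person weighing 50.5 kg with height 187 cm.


BMI = weight / height^2
height = 187 cm = 1.87 m
BMI = 50.5 / 1.87^2
BMI = 14.44 kg/m^2


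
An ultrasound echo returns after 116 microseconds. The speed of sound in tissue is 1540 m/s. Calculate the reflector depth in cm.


depth = c * t / 2
t = 116 us = 1.1600e-04 s
depth = 1540 * 1.1600e-04 / 2
depth = 0.08932 m = 8.932 cm


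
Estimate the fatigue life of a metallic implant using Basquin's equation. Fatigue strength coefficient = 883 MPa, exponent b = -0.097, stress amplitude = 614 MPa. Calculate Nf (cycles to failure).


sigma_a = sigma_f' * (2Nf)^b
2Nf = (sigma_a/sigma_f')^(1/b)
2Nf = (614/883)^(1/-0.097)
2Nf = 42.337487
Nf = 21.17


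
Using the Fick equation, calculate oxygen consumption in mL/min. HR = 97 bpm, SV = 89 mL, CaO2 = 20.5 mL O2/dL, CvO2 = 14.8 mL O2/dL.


CO = HR*SV = 97*89/1000 = 8.633 L/min
a-v O2 diff = 20.5 - 14.8 = 5.7 mL/dL
VO2 = CO * (CaO2-CvO2) * 10 dL/L
VO2 = 8.633 * 5.7 * 10
VO2 = 492.1 mL/min


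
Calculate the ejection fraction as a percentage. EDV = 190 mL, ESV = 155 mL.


SV = EDV - ESV = 190 - 155 = 35 mL
EF = SV/EDV * 100 = 35/190 * 100
EF = 18.42%


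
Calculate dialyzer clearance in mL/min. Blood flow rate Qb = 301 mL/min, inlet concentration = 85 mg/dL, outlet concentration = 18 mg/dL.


K = Qb * (Cb_in - Cb_out) / Cb_in
K = 301 * (85 - 18) / 85
K = 237.3 mL/min


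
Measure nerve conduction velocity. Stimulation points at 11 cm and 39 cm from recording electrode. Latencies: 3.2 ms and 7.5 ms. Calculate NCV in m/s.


Distance = (39 - 11) / 100 = 0.28 m
dt = (7.5 - 3.2) / 1000 = 0.0043 s
NCV = dist / dt = 65.12 m/s


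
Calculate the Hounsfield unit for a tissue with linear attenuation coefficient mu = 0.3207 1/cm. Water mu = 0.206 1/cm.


HU = ((mu_tissue - mu_water) / mu_water) * 1000
HU = ((0.3207 - 0.206) / 0.206) * 1000
HU = 556.8


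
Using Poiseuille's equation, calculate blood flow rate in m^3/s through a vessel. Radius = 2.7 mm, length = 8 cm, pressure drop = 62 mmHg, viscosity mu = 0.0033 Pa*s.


Q = pi*r^4*dP / (8*mu*L)
r = 0.0027 m, L = 0.08 m
dP = 62 mmHg = 8265.964 Pa
Q = 6.5344e-04 m^3/s


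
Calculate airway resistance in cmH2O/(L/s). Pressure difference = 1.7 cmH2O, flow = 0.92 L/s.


R = dP / flow
R = 1.7 / 0.92
R = 1.848 cmH2O/(L/s)


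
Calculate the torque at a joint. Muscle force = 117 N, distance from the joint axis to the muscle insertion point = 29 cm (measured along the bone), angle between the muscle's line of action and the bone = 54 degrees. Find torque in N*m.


Torque = F * d * sin(theta)   (moment arm = d*sin(theta))
d = 29 cm = 0.29 m
Torque = 117 * 0.29 * sin(54)
Torque = 27.45 N*m


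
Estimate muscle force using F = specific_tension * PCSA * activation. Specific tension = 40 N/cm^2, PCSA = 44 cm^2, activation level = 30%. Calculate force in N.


F = sigma * PCSA * activation
F = 40 * 44 * 0.3
F = 528 N


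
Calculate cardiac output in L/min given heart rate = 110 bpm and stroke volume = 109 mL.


CO = HR * SV
CO = 110 * 109 / 1000
CO = 11.99 L/min


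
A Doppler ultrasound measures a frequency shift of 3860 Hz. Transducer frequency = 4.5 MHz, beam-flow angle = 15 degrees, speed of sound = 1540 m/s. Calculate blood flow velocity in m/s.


v = fd * c / (2 * f0 * cos(theta))
v = 3860 * 1540 / (2 * 4.5000e+06 * cos(15))
v = 0.6838 m/s


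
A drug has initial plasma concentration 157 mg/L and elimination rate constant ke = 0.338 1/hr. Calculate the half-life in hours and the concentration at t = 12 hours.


t_half = ln(2) / ke = 0.693147 / 0.338 = 2.051 hr
C(t) = C0 * exp(-ke*t) = 157 * exp(-0.338*12)
C(12) = 2.719 mg/L


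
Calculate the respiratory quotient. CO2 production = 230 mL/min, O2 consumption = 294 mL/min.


RQ = VCO2 / VO2
RQ = 230 / 294
RQ = 0.7823


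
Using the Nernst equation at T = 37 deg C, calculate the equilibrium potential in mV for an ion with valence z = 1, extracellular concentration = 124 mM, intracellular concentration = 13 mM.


E = (RT/(zF)) * ln(C_out/C_in)
T = 37 + 273.15 = 310.15 K
E = (8.314 * 310.15 / (1 * 96485)) * ln(124/13)
E = 60.27 mV


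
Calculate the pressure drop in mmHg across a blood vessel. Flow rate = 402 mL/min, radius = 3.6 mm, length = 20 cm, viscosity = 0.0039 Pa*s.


dP = 8*mu*L*Q / (pi*r^4)
Q = 402 mL/min = 6.7e-06 m^3/s
dP = 79.2318 Pa = 79.2318 / 133.322 mmHg = 0.5943 mmHg


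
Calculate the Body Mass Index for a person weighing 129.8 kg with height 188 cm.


BMI = weight / height^2
height = 188 cm = 1.88 m
BMI = 129.8 / 1.88^2
BMI = 36.72 kg/m^2


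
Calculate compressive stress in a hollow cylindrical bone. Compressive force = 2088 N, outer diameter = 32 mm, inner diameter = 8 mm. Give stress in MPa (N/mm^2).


A = pi*(r_o^2 - r_i^2)
r_o = 16 mm, r_i = 4 mm
A = 753.982 mm^2
sigma = F/A = 2088 / 753.982
sigma = 2.769 MPa


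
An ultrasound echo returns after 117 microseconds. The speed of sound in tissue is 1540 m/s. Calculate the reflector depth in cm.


depth = c * t / 2
t = 117 us = 1.1700e-04 s
depth = 1540 * 1.1700e-04 / 2
depth = 0.09009 m = 9.009 cm


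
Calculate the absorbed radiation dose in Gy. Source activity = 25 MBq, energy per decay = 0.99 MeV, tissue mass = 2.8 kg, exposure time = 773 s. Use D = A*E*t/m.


A = 25 MBq = 2.5000e+07 Bq
E = 0.99 MeV = 1.58598e-13 J
D = A*E*t/m = 2.5000e+07*1.58598e-13*773/2.8
D = 0.001095 Gy


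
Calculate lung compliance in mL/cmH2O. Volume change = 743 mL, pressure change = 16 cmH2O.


C = dV / dP
C = 743 / 16
C = 46.44 mL/cmH2O


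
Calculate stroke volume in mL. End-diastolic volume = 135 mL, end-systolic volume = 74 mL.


SV = EDV - ESV
SV = 135 - 74
SV = 61 mL


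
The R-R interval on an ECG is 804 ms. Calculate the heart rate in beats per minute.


HR = 60 / RR_interval(s)
RR = 804 ms = 0.804 s
HR = 60 / 0.804 = 74.63 bpm


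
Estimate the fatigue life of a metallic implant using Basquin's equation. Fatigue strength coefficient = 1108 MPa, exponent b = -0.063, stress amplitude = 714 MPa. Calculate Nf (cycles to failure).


sigma_a = sigma_f' * (2Nf)^b
2Nf = (sigma_a/sigma_f')^(1/b)
2Nf = (714/1108)^(1/-0.063)
2Nf = 1069.6235
Nf = 534.8


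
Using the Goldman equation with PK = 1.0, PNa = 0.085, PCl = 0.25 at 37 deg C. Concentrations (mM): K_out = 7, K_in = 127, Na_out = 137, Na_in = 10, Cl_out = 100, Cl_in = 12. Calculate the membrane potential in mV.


Vm = (RT/F)*ln((PK*Ko + PNa*Nao + PCl*Cli)/(PK*Ki + PNa*Nai + PCl*Clo))
Numer = 21.645, Denom = 152.85
Vm = -52.24 mV


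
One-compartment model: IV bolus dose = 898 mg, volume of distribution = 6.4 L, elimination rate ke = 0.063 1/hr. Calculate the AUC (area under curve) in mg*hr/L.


C0 = Dose/Vd = 898/6.4 = 140.312 mg/L
AUC = C0/ke = 140.312/0.063
AUC = 2227 mg*hr/L


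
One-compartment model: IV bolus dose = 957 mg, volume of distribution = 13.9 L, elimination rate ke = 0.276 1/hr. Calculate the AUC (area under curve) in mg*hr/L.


C0 = Dose/Vd = 957/13.9 = 68.8489 mg/L
AUC = C0/ke = 68.8489/0.276
AUC = 249.5 mg*hr/L


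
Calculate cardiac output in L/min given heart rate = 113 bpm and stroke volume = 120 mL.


CO = HR * SV
CO = 113 * 120 / 1000
CO = 13.56 L/min


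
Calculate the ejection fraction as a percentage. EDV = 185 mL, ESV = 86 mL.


SV = EDV - ESV = 185 - 86 = 99 mL
EF = SV/EDV * 100 = 99/185 * 100
EF = 53.51%


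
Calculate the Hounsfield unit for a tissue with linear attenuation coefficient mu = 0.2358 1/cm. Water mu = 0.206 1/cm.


HU = ((mu_tissue - mu_water) / mu_water) * 1000
HU = ((0.2358 - 0.206) / 0.206) * 1000
HU = 144.7


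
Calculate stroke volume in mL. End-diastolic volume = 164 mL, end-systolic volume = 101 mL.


SV = EDV - ESV
SV = 164 - 101
SV = 63 mL


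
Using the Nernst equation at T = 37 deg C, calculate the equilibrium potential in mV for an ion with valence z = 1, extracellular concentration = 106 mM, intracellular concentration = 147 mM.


E = (RT/(zF)) * ln(C_out/C_in)
T = 37 + 273.15 = 310.15 K
E = (8.314 * 310.15 / (1 * 96485)) * ln(106/147)
E = -8.739 mV


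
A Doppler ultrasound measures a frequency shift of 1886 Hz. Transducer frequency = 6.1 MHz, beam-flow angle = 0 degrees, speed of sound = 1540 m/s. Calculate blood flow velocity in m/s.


v = fd * c / (2 * f0 * cos(theta))
v = 1886 * 1540 / (2 * 6.1000e+06 * cos(0))
v = 0.2381 m/s


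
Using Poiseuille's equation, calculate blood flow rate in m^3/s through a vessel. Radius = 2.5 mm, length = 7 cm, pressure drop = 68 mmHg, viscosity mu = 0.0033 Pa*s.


Q = pi*r^4*dP / (8*mu*L)
r = 0.0025 m, L = 0.07 m
dP = 68 mmHg = 9065.896 Pa
Q = 6.0203e-04 m^3/s


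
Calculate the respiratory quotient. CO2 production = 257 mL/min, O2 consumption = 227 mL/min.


RQ = VCO2 / VO2
RQ = 257 / 227
RQ = 1.132


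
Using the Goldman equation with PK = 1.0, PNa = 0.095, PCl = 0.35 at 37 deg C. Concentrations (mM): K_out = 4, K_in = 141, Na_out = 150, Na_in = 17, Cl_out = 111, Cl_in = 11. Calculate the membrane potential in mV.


Vm = (RT/F)*ln((PK*Ko + PNa*Nao + PCl*Cli)/(PK*Ki + PNa*Nai + PCl*Clo))
Numer = 22.1, Denom = 181.465
Vm = -56.27 mV


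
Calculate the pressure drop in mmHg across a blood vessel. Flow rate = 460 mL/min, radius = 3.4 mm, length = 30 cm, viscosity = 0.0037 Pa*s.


dP = 8*mu*L*Q / (pi*r^4)
Q = 460 mL/min = 7.66667e-06 m^3/s
dP = 162.164 Pa = 162.164 / 133.322 mmHg = 1.216 mmHg


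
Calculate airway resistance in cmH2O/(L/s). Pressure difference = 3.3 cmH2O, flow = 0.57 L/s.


R = dP / flow
R = 3.3 / 0.57
R = 5.789 cmH2O/(L/s)


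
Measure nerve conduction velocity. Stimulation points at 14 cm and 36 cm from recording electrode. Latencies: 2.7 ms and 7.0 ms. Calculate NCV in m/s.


Distance = (36 - 14) / 100 = 0.22 m
dt = (7.0 - 2.7) / 1000 = 0.0043 s
NCV = dist / dt = 51.16 m/s


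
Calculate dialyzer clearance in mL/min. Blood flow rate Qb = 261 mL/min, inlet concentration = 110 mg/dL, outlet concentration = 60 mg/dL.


K = Qb * (Cb_in - Cb_out) / Cb_in
K = 261 * (110 - 60) / 110
K = 118.6 mL/min


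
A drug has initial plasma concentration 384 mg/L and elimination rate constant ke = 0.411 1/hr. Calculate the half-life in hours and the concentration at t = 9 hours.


t_half = ln(2) / ke = 0.693147 / 0.411 = 1.686 hr
C(t) = C0 * exp(-ke*t) = 384 * exp(-0.411*9)
C(9) = 9.503 mg/L


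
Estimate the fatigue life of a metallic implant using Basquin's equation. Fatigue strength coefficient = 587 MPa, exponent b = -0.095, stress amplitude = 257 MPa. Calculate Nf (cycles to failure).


sigma_a = sigma_f' * (2Nf)^b
2Nf = (sigma_a/sigma_f')^(1/b)
2Nf = (257/587)^(1/-0.095)
2Nf = 5968.1794
Nf = 2984


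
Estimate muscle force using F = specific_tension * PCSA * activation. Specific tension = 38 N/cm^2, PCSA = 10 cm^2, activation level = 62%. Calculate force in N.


F = sigma * PCSA * activation
F = 38 * 10 * 0.62
F = 235.6 N


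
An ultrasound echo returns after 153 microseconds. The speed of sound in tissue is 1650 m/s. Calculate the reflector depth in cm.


depth = c * t / 2
t = 153 us = 1.5300e-04 s
depth = 1650 * 1.5300e-04 / 2
depth = 0.126225 m = 12.6225 cm


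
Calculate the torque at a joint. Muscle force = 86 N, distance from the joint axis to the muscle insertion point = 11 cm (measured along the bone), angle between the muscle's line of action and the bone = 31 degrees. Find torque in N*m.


Torque = F * d * sin(theta)   (moment arm = d*sin(theta))
d = 11 cm = 0.11 m
Torque = 86 * 0.11 * sin(31)
Torque = 4.872 N*m


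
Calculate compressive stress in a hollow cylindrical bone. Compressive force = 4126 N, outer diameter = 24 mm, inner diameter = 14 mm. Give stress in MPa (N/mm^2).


A = pi*(r_o^2 - r_i^2)
r_o = 12 mm, r_i = 7 mm
A = 298.451 mm^2
sigma = F/A = 4126 / 298.451
sigma = 13.82 MPa


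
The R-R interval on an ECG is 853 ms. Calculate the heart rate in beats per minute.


HR = 60 / RR_interval(s)
RR = 853 ms = 0.853 s
HR = 60 / 0.853 = 70.34 bpm


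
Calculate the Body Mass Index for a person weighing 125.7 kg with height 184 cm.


BMI = weight / height^2
height = 184 cm = 1.84 m
BMI = 125.7 / 1.84^2
BMI = 37.13 kg/m^2


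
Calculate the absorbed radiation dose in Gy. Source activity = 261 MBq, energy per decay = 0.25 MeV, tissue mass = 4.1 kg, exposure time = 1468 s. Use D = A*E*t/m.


A = 261 MBq = 2.6100e+08 Bq
E = 0.25 MeV = 4.005e-14 J
D = A*E*t/m = 2.6100e+08*4.005e-14*1468/4.1
D = 0.003743 Gy


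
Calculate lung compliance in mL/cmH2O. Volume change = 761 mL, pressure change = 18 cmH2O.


C = dV / dP
C = 761 / 18
C = 42.28 mL/cmH2O


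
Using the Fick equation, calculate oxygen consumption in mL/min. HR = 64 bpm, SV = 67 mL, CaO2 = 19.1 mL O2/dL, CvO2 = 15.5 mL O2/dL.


CO = HR*SV = 64*67/1000 = 4.288 L/min
a-v O2 diff = 19.1 - 15.5 = 3.6 mL/dL
VO2 = CO * (CaO2-CvO2) * 10 dL/L
VO2 = 4.288 * 3.6 * 10
VO2 = 154.4 mL/min


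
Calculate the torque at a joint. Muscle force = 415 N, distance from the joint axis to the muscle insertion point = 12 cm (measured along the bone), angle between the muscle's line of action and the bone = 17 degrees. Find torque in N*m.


Torque = F * d * sin(theta)   (moment arm = d*sin(theta))
d = 12 cm = 0.12 m
Torque = 415 * 0.12 * sin(17)
Torque = 14.56 N*m


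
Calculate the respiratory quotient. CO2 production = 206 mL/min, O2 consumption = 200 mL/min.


RQ = VCO2 / VO2
RQ = 206 / 200
RQ = 1.03


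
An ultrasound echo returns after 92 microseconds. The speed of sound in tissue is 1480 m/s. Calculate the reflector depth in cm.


depth = c * t / 2
t = 92 us = 9.2000e-05 s
depth = 1480 * 9.2000e-05 / 2
depth = 0.06808 m = 6.808 cm


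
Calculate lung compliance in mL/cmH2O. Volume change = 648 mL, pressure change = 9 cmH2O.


C = dV / dP
C = 648 / 9
C = 72 mL/cmH2O


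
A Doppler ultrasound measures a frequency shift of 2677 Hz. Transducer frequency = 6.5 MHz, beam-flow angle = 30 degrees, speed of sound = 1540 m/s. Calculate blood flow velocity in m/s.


v = fd * c / (2 * f0 * cos(theta))
v = 2677 * 1540 / (2 * 6.5000e+06 * cos(30))
v = 0.3662 m/s


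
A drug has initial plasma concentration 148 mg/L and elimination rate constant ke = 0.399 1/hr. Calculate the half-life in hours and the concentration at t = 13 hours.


t_half = ln(2) / ke = 0.693147 / 0.399 = 1.737 hr
C(t) = C0 * exp(-ke*t) = 148 * exp(-0.399*13)
C(13) = 0.8271 mg/L


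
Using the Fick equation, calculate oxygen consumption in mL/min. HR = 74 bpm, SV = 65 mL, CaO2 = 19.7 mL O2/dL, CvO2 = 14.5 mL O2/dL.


CO = HR*SV = 74*65/1000 = 4.81 L/min
a-v O2 diff = 19.7 - 14.5 = 5.2 mL/dL
VO2 = CO * (CaO2-CvO2) * 10 dL/L
VO2 = 4.81 * 5.2 * 10
VO2 = 250.1 mL/min


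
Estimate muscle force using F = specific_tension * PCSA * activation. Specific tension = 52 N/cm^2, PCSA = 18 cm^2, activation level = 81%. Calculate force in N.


F = sigma * PCSA * activation
F = 52 * 18 * 0.81
F = 758.2 N


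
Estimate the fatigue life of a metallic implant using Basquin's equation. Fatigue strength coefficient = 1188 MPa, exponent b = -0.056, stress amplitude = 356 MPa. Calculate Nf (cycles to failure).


sigma_a = sigma_f' * (2Nf)^b
2Nf = (sigma_a/sigma_f')^(1/b)
2Nf = (356/1188)^(1/-0.056)
2Nf = 2.2173249e+09
Nf = 1.1087e+09


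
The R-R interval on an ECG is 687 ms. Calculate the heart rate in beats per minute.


HR = 60 / RR_interval(s)
RR = 687 ms = 0.687 s
HR = 60 / 0.687 = 87.34 bpm


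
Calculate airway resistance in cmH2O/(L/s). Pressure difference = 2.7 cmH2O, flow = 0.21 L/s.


R = dP / flow
R = 2.7 / 0.21
R = 12.86 cmH2O/(L/s)


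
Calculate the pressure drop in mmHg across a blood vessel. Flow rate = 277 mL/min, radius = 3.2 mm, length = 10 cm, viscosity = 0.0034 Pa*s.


dP = 8*mu*L*Q / (pi*r^4)
Q = 277 mL/min = 4.61667e-06 m^3/s
dP = 38.1196 Pa = 38.1196 / 133.322 mmHg = 0.2859 mmHg


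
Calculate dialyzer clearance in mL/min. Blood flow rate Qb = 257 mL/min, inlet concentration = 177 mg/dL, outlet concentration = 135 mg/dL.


K = Qb * (Cb_in - Cb_out) / Cb_in
K = 257 * (177 - 135) / 177
K = 60.98 mL/min


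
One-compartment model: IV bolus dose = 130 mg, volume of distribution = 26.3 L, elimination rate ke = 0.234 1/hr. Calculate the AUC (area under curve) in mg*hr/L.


C0 = Dose/Vd = 130/26.3 = 4.94297 mg/L
AUC = C0/ke = 4.94297/0.234
AUC = 21.12 mg*hr/L


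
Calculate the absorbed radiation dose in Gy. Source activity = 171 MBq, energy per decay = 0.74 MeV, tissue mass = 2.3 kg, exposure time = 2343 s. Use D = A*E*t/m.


A = 171 MBq = 1.7100e+08 Bq
E = 0.74 MeV = 1.18548e-13 J
D = A*E*t/m = 1.7100e+08*1.18548e-13*2343/2.3
D = 0.02065 Gy


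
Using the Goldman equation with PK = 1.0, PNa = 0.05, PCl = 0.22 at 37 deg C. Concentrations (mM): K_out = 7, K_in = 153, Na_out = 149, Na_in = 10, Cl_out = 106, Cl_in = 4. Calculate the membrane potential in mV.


Vm = (RT/F)*ln((PK*Ko + PNa*Nao + PCl*Cli)/(PK*Ki + PNa*Nai + PCl*Clo))
Numer = 15.33, Denom = 176.82
Vm = -65.35 mV


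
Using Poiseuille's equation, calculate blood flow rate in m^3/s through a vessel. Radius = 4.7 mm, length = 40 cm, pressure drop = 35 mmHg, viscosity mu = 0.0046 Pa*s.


Q = pi*r^4*dP / (8*mu*L)
r = 0.0047 m, L = 0.4 m
dP = 35 mmHg = 4666.27 Pa
Q = 4.8596e-04 m^3/s


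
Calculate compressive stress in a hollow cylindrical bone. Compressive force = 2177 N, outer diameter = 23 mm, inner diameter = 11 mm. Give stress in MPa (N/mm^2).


A = pi*(r_o^2 - r_i^2)
r_o = 11.5 mm, r_i = 5.5 mm
A = 320.442 mm^2
sigma = F/A = 2177 / 320.442
sigma = 6.794 MPa


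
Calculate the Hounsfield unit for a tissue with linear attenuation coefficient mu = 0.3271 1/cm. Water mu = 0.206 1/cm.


HU = ((mu_tissue - mu_water) / mu_water) * 1000
HU = ((0.3271 - 0.206) / 0.206) * 1000
HU = 587.9


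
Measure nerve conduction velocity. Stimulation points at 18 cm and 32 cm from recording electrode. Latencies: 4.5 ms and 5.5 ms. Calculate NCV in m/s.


Distance = (32 - 18) / 100 = 0.14 m
dt = (5.5 - 4.5) / 1000 = 0.001 s
NCV = dist / dt = 140 m/s


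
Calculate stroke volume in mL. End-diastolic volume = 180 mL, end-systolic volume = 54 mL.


SV = EDV - ESV
SV = 180 - 54
SV = 126 mL


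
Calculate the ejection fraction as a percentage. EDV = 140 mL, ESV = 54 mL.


SV = EDV - ESV = 140 - 54 = 86 mL
EF = SV/EDV * 100 = 86/140 * 100
EF = 61.43%


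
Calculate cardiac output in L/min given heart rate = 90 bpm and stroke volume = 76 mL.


CO = HR * SV
CO = 90 * 76 / 1000
CO = 6.84 L/min


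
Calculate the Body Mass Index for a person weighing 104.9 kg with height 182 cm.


BMI = weight / height^2
height = 182 cm = 1.82 m
BMI = 104.9 / 1.82^2
BMI = 31.67 kg/m^2


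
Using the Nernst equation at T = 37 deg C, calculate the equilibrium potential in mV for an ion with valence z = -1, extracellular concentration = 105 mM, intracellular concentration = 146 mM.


E = (RT/(zF)) * ln(C_out/C_in)
T = 37 + 273.15 = 310.15 K
E = (8.314 * 310.15 / (-1 * 96485)) * ln(105/146)
E = 8.81 mV


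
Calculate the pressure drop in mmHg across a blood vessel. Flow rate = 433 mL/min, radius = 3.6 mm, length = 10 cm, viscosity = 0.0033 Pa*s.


dP = 8*mu*L*Q / (pi*r^4)
Q = 433 mL/min = 7.21667e-06 m^3/s
dP = 36.1061 Pa = 36.1061 / 133.322 mmHg = 0.2708 mmHg


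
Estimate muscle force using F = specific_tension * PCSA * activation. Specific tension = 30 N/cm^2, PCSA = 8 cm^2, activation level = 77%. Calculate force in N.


F = sigma * PCSA * activation
F = 30 * 8 * 0.77
F = 184.8 N


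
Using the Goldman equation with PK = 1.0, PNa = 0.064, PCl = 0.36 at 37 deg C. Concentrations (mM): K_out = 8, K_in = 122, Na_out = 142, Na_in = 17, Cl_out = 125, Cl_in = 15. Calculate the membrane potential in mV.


Vm = (RT/F)*ln((PK*Ko + PNa*Nao + PCl*Cli)/(PK*Ki + PNa*Nai + PCl*Clo))
Numer = 22.488, Denom = 168.088
Vm = -53.76 mV


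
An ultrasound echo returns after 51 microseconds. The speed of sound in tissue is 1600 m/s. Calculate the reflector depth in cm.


depth = c * t / 2
t = 51 us = 5.1000e-05 s
depth = 1600 * 5.1000e-05 / 2
depth = 0.0408 m = 4.08 cm


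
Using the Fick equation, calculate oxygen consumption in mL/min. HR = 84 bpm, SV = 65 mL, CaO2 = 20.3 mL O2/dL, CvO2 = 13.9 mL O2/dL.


CO = HR*SV = 84*65/1000 = 5.46 L/min
a-v O2 diff = 20.3 - 13.9 = 6.4 mL/dL
VO2 = CO * (CaO2-CvO2) * 10 dL/L
VO2 = 5.46 * 6.4 * 10
VO2 = 349.4 mL/min


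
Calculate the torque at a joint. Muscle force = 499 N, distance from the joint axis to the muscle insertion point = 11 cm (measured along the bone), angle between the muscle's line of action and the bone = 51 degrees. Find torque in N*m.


Torque = F * d * sin(theta)   (moment arm = d*sin(theta))
d = 11 cm = 0.11 m
Torque = 499 * 0.11 * sin(51)
Torque = 42.66 N*m


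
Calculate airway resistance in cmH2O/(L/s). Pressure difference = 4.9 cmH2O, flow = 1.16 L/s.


R = dP / flow
R = 4.9 / 1.16
R = 4.224 cmH2O/(L/s)


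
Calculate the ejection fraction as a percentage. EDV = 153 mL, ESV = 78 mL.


SV = EDV - ESV = 153 - 78 = 75 mL
EF = SV/EDV * 100 = 75/153 * 100
EF = 49.02%


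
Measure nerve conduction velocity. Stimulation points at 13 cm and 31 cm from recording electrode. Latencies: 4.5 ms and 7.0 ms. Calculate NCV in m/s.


Distance = (31 - 13) / 100 = 0.18 m
dt = (7.0 - 4.5) / 1000 = 0.0025 s
NCV = dist / dt = 72 m/s


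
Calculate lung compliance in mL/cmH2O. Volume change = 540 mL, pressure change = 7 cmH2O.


C = dV / dP
C = 540 / 7
C = 77.14 mL/cmH2O


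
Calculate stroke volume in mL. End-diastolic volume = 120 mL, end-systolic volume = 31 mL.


SV = EDV - ESV
SV = 120 - 31
SV = 89 mL


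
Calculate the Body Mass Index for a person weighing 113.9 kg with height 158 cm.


BMI = weight / height^2
height = 158 cm = 1.58 m
BMI = 113.9 / 1.58^2
BMI = 45.63 kg/m^2


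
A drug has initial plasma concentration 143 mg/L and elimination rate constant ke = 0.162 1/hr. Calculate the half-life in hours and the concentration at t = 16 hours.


t_half = ln(2) / ke = 0.693147 / 0.162 = 4.279 hr
C(t) = C0 * exp(-ke*t) = 143 * exp(-0.162*16)
C(16) = 10.71 mg/L


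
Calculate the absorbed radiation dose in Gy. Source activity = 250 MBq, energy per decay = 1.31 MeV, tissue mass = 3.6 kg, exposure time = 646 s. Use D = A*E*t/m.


A = 250 MBq = 2.5000e+08 Bq
E = 1.31 MeV = 2.09862e-13 J
D = A*E*t/m = 2.5000e+08*2.09862e-13*646/3.6
D = 0.009415 Gy


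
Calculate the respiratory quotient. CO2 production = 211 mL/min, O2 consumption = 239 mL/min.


RQ = VCO2 / VO2
RQ = 211 / 239
RQ = 0.8828


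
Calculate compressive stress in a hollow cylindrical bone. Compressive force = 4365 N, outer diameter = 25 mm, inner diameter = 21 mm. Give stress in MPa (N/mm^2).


A = pi*(r_o^2 - r_i^2)
r_o = 12.5 mm, r_i = 10.5 mm
A = 144.513 mm^2
sigma = F/A = 4365 / 144.513
sigma = 30.2 MPa


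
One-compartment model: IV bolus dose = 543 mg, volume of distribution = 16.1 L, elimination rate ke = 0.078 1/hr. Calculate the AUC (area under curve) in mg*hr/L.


C0 = Dose/Vd = 543/16.1 = 33.7267 mg/L
AUC = C0/ke = 33.7267/0.078
AUC = 432.4 mg*hr/L


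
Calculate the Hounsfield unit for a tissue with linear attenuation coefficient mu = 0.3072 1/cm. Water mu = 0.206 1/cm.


HU = ((mu_tissue - mu_water) / mu_water) * 1000
HU = ((0.3072 - 0.206) / 0.206) * 1000
HU = 491.3


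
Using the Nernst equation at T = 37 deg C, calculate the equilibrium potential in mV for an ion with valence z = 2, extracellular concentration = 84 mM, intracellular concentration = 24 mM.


E = (RT/(zF)) * ln(C_out/C_in)
T = 37 + 273.15 = 310.15 K
E = (8.314 * 310.15 / (2 * 96485)) * ln(84/24)
E = 16.74 mV


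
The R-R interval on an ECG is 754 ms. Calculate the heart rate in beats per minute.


HR = 60 / RR_interval(s)
RR = 754 ms = 0.754 s
HR = 60 / 0.754 = 79.58 bpm


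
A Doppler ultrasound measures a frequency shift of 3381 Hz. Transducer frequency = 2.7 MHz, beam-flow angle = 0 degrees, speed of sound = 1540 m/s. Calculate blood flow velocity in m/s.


v = fd * c / (2 * f0 * cos(theta))
v = 3381 * 1540 / (2 * 2.7000e+06 * cos(0))
v = 0.9642 m/s


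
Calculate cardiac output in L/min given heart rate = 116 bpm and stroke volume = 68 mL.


CO = HR * SV
CO = 116 * 68 / 1000
CO = 7.888 L/min


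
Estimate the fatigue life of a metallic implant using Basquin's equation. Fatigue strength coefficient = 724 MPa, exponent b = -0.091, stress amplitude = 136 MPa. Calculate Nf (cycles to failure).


sigma_a = sigma_f' * (2Nf)^b
2Nf = (sigma_a/sigma_f')^(1/b)
2Nf = (136/724)^(1/-0.091)
2Nf = 95546772
Nf = 4.7773e+07


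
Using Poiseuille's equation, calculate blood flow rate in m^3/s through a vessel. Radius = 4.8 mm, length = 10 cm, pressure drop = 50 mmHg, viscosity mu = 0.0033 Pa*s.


Q = pi*r^4*dP / (8*mu*L)
r = 0.0048 m, L = 0.1 m
dP = 50 mmHg = 6666.1 Pa
Q = 0.004211 m^3/s


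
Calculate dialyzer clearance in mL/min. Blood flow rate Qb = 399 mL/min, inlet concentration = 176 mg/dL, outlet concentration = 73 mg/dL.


K = Qb * (Cb_in - Cb_out) / Cb_in
K = 399 * (176 - 73) / 176
K = 233.5 mL/min


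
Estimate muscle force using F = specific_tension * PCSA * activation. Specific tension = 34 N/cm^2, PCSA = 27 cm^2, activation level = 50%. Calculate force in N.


F = sigma * PCSA * activation
F = 34 * 27 * 0.5
F = 459 N


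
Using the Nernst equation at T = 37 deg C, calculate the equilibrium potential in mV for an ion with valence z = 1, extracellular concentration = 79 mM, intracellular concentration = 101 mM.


E = (RT/(zF)) * ln(C_out/C_in)
T = 37 + 273.15 = 310.15 K
E = (8.314 * 310.15 / (1 * 96485)) * ln(79/101)
E = -6.566 mV


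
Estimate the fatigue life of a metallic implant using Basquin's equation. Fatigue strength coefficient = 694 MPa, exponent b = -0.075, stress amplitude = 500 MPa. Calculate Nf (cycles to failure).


sigma_a = sigma_f' * (2Nf)^b
2Nf = (sigma_a/sigma_f')^(1/b)
2Nf = (500/694)^(1/-0.075)
2Nf = 79.163724
Nf = 39.58


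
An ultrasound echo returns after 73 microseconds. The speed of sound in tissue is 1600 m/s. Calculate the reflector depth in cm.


depth = c * t / 2
t = 73 us = 7.3000e-05 s
depth = 1600 * 7.3000e-05 / 2
depth = 0.0584 m = 5.84 cm


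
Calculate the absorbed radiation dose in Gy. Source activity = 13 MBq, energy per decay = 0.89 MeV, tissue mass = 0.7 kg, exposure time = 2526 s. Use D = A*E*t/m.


A = 13 MBq = 1.3000e+07 Bq
E = 0.89 MeV = 1.42578e-13 J
D = A*E*t/m = 1.3000e+07*1.42578e-13*2526/0.7
D = 0.006689 Gy


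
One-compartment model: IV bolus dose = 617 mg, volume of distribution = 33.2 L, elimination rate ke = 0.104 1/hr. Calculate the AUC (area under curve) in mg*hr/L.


C0 = Dose/Vd = 617/33.2 = 18.5843 mg/L
AUC = C0/ke = 18.5843/0.104
AUC = 178.7 mg*hr/L


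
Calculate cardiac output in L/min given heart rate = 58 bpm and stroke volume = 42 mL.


CO = HR * SV
CO = 58 * 42 / 1000
CO = 2.436 L/min


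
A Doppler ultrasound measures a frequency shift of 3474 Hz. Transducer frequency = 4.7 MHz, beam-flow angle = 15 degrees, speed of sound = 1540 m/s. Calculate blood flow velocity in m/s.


v = fd * c / (2 * f0 * cos(theta))
v = 3474 * 1540 / (2 * 4.7000e+06 * cos(15))
v = 0.5892 m/s


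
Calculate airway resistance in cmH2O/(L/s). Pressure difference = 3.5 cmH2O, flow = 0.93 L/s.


R = dP / flow
R = 3.5 / 0.93
R = 3.763 cmH2O/(L/s)


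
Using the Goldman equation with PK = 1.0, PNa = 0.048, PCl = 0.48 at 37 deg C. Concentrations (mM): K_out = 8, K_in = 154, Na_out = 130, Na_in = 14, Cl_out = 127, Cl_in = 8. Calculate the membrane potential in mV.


Vm = (RT/F)*ln((PK*Ko + PNa*Nao + PCl*Cli)/(PK*Ki + PNa*Nai + PCl*Clo))
Numer = 18.08, Denom = 215.632
Vm = -66.25 mV


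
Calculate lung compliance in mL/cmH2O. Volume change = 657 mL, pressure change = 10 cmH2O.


C = dV / dP
C = 657 / 10
C = 65.7 mL/cmH2O


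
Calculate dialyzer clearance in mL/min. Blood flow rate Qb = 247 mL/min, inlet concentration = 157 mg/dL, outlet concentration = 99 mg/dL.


K = Qb * (Cb_in - Cb_out) / Cb_in
K = 247 * (157 - 99) / 157
K = 91.25 mL/min


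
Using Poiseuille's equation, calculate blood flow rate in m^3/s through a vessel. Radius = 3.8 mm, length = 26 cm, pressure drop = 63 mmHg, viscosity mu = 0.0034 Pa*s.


Q = pi*r^4*dP / (8*mu*L)
r = 0.0038 m, L = 0.26 m
dP = 63 mmHg = 8399.286 Pa
Q = 7.7801e-04 m^3/s


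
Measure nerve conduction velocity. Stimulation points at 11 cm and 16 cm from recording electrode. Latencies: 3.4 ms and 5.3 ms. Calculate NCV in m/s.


Distance = (16 - 11) / 100 = 0.05 m
dt = (5.3 - 3.4) / 1000 = 0.0019 s
NCV = dist / dt = 26.32 m/s


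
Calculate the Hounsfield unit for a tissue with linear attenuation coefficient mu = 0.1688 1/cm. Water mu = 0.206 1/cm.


HU = ((mu_tissue - mu_water) / mu_water) * 1000
HU = ((0.1688 - 0.206) / 0.206) * 1000
HU = -180.6


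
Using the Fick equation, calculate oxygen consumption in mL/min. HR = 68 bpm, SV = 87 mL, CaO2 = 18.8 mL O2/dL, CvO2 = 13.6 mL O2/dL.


CO = HR*SV = 68*87/1000 = 5.916 L/min
a-v O2 diff = 18.8 - 13.6 = 5.2 mL/dL
VO2 = CO * (CaO2-CvO2) * 10 dL/L
VO2 = 5.916 * 5.2 * 10
VO2 = 307.6 mL/min


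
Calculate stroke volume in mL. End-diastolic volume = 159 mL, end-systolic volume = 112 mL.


SV = EDV - ESV
SV = 159 - 112
SV = 47 mL


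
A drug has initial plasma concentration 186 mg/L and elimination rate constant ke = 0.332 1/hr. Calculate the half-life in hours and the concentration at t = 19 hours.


t_half = ln(2) / ke = 0.693147 / 0.332 = 2.088 hr
C(t) = C0 * exp(-ke*t) = 186 * exp(-0.332*19)
C(19) = 0.3388 mg/L


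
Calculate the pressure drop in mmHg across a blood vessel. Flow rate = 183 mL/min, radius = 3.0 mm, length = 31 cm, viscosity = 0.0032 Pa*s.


dP = 8*mu*L*Q / (pi*r^4)
Q = 183 mL/min = 3.05e-06 m^3/s
dP = 95.1189 Pa = 95.1189 / 133.322 mmHg = 0.7135 mmHg
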